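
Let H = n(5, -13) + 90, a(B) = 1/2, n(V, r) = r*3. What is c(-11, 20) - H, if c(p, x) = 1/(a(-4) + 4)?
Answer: -457/9 ≈ -50.778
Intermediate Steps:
n(V, r) = 3*r
a(B) = ½
c(p, x) = 2/9 (c(p, x) = 1/(½ + 4) = 1/(9/2) = 2/9)
H = 51 (H = 3*(-13) + 90 = -39 + 90 = 51)
c(-11, 20) - H = 2/9 - 1*51 = 2/9 - 51 = -457/9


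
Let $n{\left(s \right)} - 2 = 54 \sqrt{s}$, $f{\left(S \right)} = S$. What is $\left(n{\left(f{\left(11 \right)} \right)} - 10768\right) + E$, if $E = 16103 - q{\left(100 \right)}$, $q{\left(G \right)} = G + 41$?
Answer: $5196 + 54 \sqrt{11} \approx 5375.1$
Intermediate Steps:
$q{\left(G \right)} = 41 + G$
$n{\left(s \right)} = 2 + 54 \sqrt{s}$
$E = 15962$ ($E = 16103 - \left(41 + 100\right) = 16103 - 141 = 15962$)
$\left(n{\left(f{\left(11 \right)} \right)} - 10768\right) + E = \left(\left(2 + 54 \sqrt{11}\right) - 10768\right) + 15962 = \left(-10766 + 54 \sqrt{11}\right) + 15962 = 5196 + 54 \sqrt{11}$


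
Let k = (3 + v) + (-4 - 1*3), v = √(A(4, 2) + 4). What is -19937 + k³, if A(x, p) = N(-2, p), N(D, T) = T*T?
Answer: -20097 + 112*√2 ≈ -19939.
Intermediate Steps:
N(D, T) = T²
A(x, p) = p²
v = 2*√2 (v = √(2² + 4) = √(4 + 4) = √8 = 2*√2 ≈ 2.8284)
k = -4 + 2*√2 (k = (3 + 2*√2) + (-4 - 1*3) = (3 + 2*√2) + (-4 - 3) = (3 + 2*√2) - 7 = -4 + 2*√2 ≈ -1.1716)
-19937 + k³ = -19937 + (-4 + 2*√2)³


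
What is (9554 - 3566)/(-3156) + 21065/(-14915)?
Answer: -2596536/784529 ≈ -3.3097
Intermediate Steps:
(9554 - 3566)/(-3156) + 21065/(-14915) = 5988*(-1/3156) + 21065*(-1/14915) = -499/263 - 4213/2983 = -2596536/784529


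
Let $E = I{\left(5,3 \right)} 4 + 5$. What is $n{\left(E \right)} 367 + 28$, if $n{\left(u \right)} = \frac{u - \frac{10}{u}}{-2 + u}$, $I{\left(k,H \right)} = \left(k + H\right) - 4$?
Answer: $\frac{169349}{399} \approx 424.43$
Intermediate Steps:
$I{\left(k,H \right)} = -4 + H + k$ ($I{\left(k,H \right)} = \left(H + k\right) - 4 = -4 + H + k$)
$E = 21$ ($E = \left(-4 + 3 + 5\right) 4 + 5 = 4 \cdot 4 + 5 = 16 + 5 = 21$)
$n{\left(u \right)} = \frac{u - \frac{10}{u}}{-2 + u}$
$n{\left(E \right)} 367 + 28 = \frac{-10 + 21^{2}}{21 \left(-2 + 21\right)} 367 + 28 = \frac{-10 + 441}{21 \cdot 19} \cdot 367 + 28 = \frac{1}{21} \cdot \frac{1}{19} \cdot 431 \cdot 367 + 28 = \frac{431}{399} \cdot 367 + 28 = \frac{158177}{399} + 28 = \frac{169349}{399}$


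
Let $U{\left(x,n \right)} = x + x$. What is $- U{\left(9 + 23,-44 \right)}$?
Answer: $-64$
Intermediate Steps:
$U{\left(x,n \right)} = 2 x$
$- U{\left(9 + 23,-44 \right)} = - 2 \left(9 + 23\right) = - 2 \cdot 32 = \left(-1\right) 64 = -64$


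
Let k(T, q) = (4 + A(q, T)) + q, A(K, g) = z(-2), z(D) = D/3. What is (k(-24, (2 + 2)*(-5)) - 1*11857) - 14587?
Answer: -79382/3 ≈ -26461.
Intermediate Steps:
z(D) = D/3 (z(D) = D*(⅓) = D/3)
A(K, g) = -⅔ (A(K, g) = (⅓)*(-2) = -⅔)
k(T, q) = 10/3 + q (k(T, q) = (4 - ⅔) + q = 10/3 + q)
(k(-24, (2 + 2)*(-5)) - 1*11857) - 14587 = ((10/3 + (2 + 2)*(-5)) - 1*11857) - 14587 = ((10/3 + 4*(-5)) - 11857) - 14587 = ((10/3 - 20) - 11857) - 14587 = (-50/3 - 11857) - 14587 = -35621/3 - 14587 = -79382/3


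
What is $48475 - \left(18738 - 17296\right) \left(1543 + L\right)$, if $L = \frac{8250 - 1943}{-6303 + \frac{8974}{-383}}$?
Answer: $- \frac{5270301405411}{2423023} \approx -2.1751 \cdot 10^{6}$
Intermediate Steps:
$L = - \frac{2415581}{2423023}$ ($L = \frac{6307}{-6303 + 8974 \left(- \frac{1}{383}\right)} = \frac{6307}{-6303 - \frac{8974}{383}} = \frac{6307}{- \frac{2423023}{383}} = 6307 \left(- \frac{383}{2423023}\right) = - \frac{2415581}{2423023} \approx -0.99693$)
$48475 - \left(18738 - 17296\right) \left(1543 + L\right) = 48475 - \left(18738 - 17296\right) \left(1543 - \frac{2415581}{2423023}\right) = 48475 - 1442 \cdot \frac{3736308908}{2423023} = 48475 - \frac{5387757445336}{2423023} = - \frac{5270301405411}{2423023}$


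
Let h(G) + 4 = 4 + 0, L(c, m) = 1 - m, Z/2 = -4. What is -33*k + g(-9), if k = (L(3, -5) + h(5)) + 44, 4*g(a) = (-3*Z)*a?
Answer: -1704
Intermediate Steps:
Z = -8 (Z = 2*(-4) = -8)
h(G) = 0 (h(G) = -4 + (4 + 0) = -4 + 4 = 0)
g(a) = 6*a (g(a) = ((-3*(-8))*a)/4 = (24*a)/4 = 6*a)
k = 50 (k = ((1 - 1*(-5)) + 0) + 44 = ((1 + 5) + 0) + 44 = (6 + 0) + 44 = 6 + 44 = 50)
-33*k + g(-9) = -33*50 + 6*(-9) = -1650 - 54 = -1704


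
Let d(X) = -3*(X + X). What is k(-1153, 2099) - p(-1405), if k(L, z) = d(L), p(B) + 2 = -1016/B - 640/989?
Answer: 9615545776/1389545 ≈ 6919.9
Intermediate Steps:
d(X) = -6*X
p(B) = -2618/989 - 1016/B (p(B) = -2 + (-1016/B - 640/989) = -2 + (-640/989 - 1016/B) = -2618/989 - 1016/B)
k(L, z) = -6*L
k(-1153, 2099) - p(-1405) = -6*(-1153) - (-2618/989 - 1016/(-1405)) = 6918 - (-2618/989 - 1016*(-1/1405)) = 6918 - (-2618/989 + 1016/1405) = 6918 - 1*(-2673466/1389545) = 6918 + 2673466/1389545 = 9615545776/1389545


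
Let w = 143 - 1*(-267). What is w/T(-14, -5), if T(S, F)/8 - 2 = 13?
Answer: 41/12 ≈ 3.4167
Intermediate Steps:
w = 410 (w = 143 + 267 = 410)
T(S, F) = 120 (T(S, F) = 16 + 8*13 = 16 + 104 = 120)
w/T(-14, -5) = 410/120 = 410*(1/120) = 41/12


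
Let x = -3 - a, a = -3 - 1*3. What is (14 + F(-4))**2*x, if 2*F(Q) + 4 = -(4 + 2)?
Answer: 243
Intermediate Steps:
a = -6 (a = -3 - 3 = -6)
F(Q) = -5 (F(Q) = -2 + (-(4 + 2))/2 = -2 + (-1*6)/2 = -2 + (1/2)*(-6) = -2 - 3 = -5)
x = 3 (x = -3 - 1*(-6) = -3 + 6 = 3)
(14 + F(-4))**2*x = (14 - 5)**2*3 = 9**2*3 = 81*3 = 243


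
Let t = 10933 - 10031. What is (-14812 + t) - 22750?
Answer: -36660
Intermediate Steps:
t = 902
(-14812 + t) - 22750 = (-14812 + 902) - 22750 = -13910 - 22750 = -36660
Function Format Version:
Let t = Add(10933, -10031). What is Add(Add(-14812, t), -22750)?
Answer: -36660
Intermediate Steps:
t = 902
Add(Add(-14812, t), -22750) = Add(Add(-14812, 902), -22750) = Add(-13910, -22750) = -36660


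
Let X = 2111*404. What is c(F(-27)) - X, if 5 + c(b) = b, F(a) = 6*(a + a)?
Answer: -853173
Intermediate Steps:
F(a) = 12*a (F(a) = 6*(2*a) = 12*a)
c(b) = -5 + b
X = 852844
c(F(-27)) - X = (-5 + 12*(-27)) - 1*852844 = (-5 - 324) - 852844 = -329 - 852844 = -853173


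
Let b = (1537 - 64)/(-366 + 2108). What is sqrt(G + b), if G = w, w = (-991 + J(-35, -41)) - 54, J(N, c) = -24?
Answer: 5*I*sqrt(129655318)/1742 ≈ 32.683*I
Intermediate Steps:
b = 1473/1742 ≈ 0.84558
w = -1069 (w = (-991 - 24) - 54 = -1015 - 54 = -1069)
G = -1069
sqrt(G + b) = sqrt(-1069 + 1473/1742) = sqrt(-1860725/1742) = 5*I*sqrt(129655318)/1742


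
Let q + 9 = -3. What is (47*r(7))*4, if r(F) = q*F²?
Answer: -110544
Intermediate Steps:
q = -12 (q = -9 - 3 = -12)
r(F) = -12*F²
(47*r(7))*4 = (47*(-12*7²))*4 = (47*(-12*49))*4 = (47*(-588))*4 = -27636*4 = -110544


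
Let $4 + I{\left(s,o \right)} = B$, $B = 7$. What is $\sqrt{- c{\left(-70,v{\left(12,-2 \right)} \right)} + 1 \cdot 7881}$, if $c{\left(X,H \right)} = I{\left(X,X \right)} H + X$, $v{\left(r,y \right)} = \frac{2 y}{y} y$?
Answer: $\sqrt{7963} \approx 89.236$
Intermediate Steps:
$I{\left(s,o \right)} = 3$ ($I{\left(s,o \right)} = -4 + 7 = 3$)
$v{\left(r,y \right)} = 2 y$
$c{\left(X,H \right)} = X + 3 H$ ($c{\left(X,H \right)} = 3 H + X = X + 3 H$)
$\sqrt{- c{\left(-70,v{\left(12,-2 \right)} \right)} + 1 \cdot 7881} = \sqrt{- (-70 + 3 \cdot 2 \left(-2\right)) + 1 \cdot 7881} = \sqrt{- (-70 + 3 \left(-4\right)) + 7881} = \sqrt{- (-70 - 12) + 7881} = \sqrt{\left(-1\right) \left(-82\right) + 7881} = \sqrt{82 + 7881} = \sqrt{7963}$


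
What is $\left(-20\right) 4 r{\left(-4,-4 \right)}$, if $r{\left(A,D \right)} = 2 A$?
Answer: $640$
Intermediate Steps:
$\left(-20\right) 4 r{\left(-4,-4 \right)} = \left(-20\right) 4 \cdot 2 \left(-4\right) = \left(-80\right) \left(-8\right) = 640$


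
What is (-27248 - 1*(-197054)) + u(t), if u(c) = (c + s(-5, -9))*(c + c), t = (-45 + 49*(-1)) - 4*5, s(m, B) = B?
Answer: 197850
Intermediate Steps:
t = -114 (t = (-45 - 49) - 20 = -94 - 20 = -114)
u(c) = 2*c*(-9 + c) (u(c) = (c - 9)*(c + c) = (-9 + c)*(2*c) = 2*c*(-9 + c))
(-27248 - 1*(-197054)) + u(t) = (-27248 - 1*(-197054)) + 2*(-114)*(-9 - 114) = (-27248 + 197054) + 2*(-114)*(-123) = 169806 + 28044 = 197850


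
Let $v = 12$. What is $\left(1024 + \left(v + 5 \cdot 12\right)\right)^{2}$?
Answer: $1201216$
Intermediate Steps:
$\left(1024 + \left(v + 5 \cdot 12\right)\right)^{2} = \left(1024 + \left(12 + 5 \cdot 12\right)\right)^{2} = \left(1024 + \left(12 + 60\right)\right)^{2} = \left(1024 + 72\right)^{2} = 1096^{2} = 1201216$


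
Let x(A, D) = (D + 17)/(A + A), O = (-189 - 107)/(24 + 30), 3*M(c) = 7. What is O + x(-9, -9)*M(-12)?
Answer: -176/27 ≈ -6.5185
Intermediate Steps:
M(c) = 7/3 (M(c) = (⅓)*7 = 7/3)
O = -148/27 (O = -296/54 = -296*1/54 = -148/27 ≈ -5.4815)
x(A, D) = (17 + D)/(2*A) (x(A, D) = (17 + D)/((2*A)) = (17 + D)*(1/(2*A)) = (17 + D)/(2*A))
O + x(-9, -9)*M(-12) = -148/27 + ((½)*(17 - 9)/(-9))*(7/3) = -148/27 + ((½)*(-⅑)*8)*(7/3) = -148/27 - 4/9*7/3 = -148/27 - 28/27 = -176/27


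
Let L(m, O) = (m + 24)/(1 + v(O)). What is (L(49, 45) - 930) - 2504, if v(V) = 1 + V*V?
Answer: -6960645/2027 ≈ -3434.0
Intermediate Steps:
v(V) = 1 + V²
L(m, O) = (24 + m)/(2 + O²) (L(m, O) = (m + 24)/(1 + (1 + O²)) = (24 + m)/(2 + O²))
(L(49, 45) - 930) - 2504 = ((24 + 49)/(2 + 45²) - 930) - 2504 = (73/(2 + 2025) - 930) - 2504 = (73/2027 - 930) - 2504 = -1885037/2027 - 2504 = -6960645/2027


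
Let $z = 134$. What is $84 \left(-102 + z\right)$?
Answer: $2688$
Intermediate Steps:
$84 \left(-102 + z\right) = 84 \left(-102 + 134\right) = 84 \cdot 32 = 2688$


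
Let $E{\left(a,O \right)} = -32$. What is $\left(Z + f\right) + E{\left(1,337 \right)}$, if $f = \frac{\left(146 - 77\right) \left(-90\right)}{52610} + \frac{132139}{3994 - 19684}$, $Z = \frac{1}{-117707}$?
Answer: $- \frac{393891214819933}{9716134908630} \approx -40.54$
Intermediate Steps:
$Z = - \frac{1}{117707} \approx -8.4957 \cdot 10^{-6}$
$f = - \frac{704926769}{82545090}$ ($f = 69 \left(-90\right) \frac{1}{52610} + \frac{132139}{3994 - 19684} = \left(-6210\right) \frac{1}{52610} + \frac{132139}{-15690} = - \frac{621}{5261} + 132139 \left(- \frac{1}{15690}\right) = - \frac{621}{5261} - \frac{132139}{15690} = - \frac{704926769}{82545090} \approx -8.5399$)
$\left(Z + f\right) + E{\left(1,337 \right)} = \left(- \frac{1}{117707} - \frac{704926769}{82545090}\right) - 32 = - \frac{82974897743773}{9716134908630} - 32 = - \frac{393891214819933}{9716134908630}$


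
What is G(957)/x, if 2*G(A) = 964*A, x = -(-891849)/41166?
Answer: 6329601828/297283 ≈ 21292.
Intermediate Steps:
x = 297283/13722 (x = -(-891849)/41166 = -1*(-297283/13722) = 297283/13722 ≈ 21.665)
G(A) = 482*A (G(A) = (964*A)/2 = 482*A)
G(957)/x = (482*957)/(297283/13722) = 461274*(13722/297283) = 6329601828/297283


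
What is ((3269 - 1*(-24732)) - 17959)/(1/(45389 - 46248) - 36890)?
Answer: -8626078/31688511 ≈ -0.27221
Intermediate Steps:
((3269 - 1*(-24732)) - 17959)/(1/(45389 - 46248) - 36890) = ((3269 + 24732) - 17959)/(1/(-859) - 36890) = (28001 - 17959)/(-1/859 - 36890) = 10042/(-31688511/859) = 10042*(-859/31688511) = -8626078/31688511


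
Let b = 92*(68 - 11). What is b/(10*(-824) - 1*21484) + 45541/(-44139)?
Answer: -132093800/109332303 ≈ -1.2082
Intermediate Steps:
b = 5244 (b = 92*57 = 5244)
b/(10*(-824) - 1*21484) + 45541/(-44139) = 5244/(10*(-824) - 1*21484) + 45541/(-44139) = 5244/(-8240 - 21484) + 45541*(-1/44139) = 5244/(-29724) - 45541/44139 = 5244*(-1/29724) - 45541/44139 = -437/2477 - 45541/44139 = -132093800/109332303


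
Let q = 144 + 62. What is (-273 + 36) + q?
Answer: -31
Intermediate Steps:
q = 206
(-273 + 36) + q = (-273 + 36) + 206 = -237 + 206 = -31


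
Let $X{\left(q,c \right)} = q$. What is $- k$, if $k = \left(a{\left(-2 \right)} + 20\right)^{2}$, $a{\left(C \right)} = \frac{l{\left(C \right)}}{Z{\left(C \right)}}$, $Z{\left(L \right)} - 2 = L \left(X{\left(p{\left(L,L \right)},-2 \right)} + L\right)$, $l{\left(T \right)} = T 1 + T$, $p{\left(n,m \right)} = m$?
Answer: $- \frac{9604}{25} \approx -384.16$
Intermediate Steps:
$l{\left(T \right)} = 2 T$ ($l{\left(T \right)} = T + T = 2 T$)
$Z{\left(L \right)} = 2 + 2 L^{2}$ ($Z{\left(L \right)} = 2 + L \left(L + L\right) = 2 + L 2 L = 2 + 2 L^{2}$)
$a{\left(C \right)} = \frac{2 C}{2 + 2 C^{2}}$
$k = \frac{9604}{25}$ ($k = \left(- \frac{2}{1 + \left(-2\right)^{2}} + 20\right)^{2} = \left(- \frac{2}{1 + 4} + 20\right)^{2} = \left(- \frac{2}{5} + 20\right)^{2} = \left(\frac{98}{5}\right)^{2} = \frac{9604}{25} \approx 384.16$)
$- k = \left(-1\right) \frac{9604}{25} = - \frac{9604}{25}$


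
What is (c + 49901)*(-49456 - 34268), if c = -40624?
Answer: -776707548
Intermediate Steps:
(c + 49901)*(-49456 - 34268) = (-40624 + 49901)*(-49456 - 34268) = 9277*(-83724) = -776707548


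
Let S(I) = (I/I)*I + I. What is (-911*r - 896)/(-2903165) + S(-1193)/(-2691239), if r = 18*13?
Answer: 116608096884/1562622174287 ≈ 0.074623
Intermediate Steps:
r = 234
S(I) = 2*I (S(I) = 1*I + I = I + I = 2*I)
(-911*r - 896)/(-2903165) + S(-1193)/(-2691239) = (-911*234 - 896)/(-2903165) + (2*(-1193))/(-2691239) = (-213174 - 896)*(-1/2903165) - 2386*(-1/2691239) = -214070*(-1/2903165) + 2386/2691239 = 42814/580633 + 2386/2691239 = 116608096884/1562622174287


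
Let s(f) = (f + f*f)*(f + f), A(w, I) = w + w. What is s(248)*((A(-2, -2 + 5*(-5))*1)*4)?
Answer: -490063872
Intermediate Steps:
A(w, I) = 2*w
s(f) = 2*f*(f + f**2) (s(f) = (f + f**2)*(2*f) = 2*f*(f + f**2))
s(248)*((A(-2, -2 + 5*(-5))*1)*4) = (2*248**2*(1 + 248))*(((2*(-2))*1)*4) = (2*61504*249)*(-4*1*4) = 30628992*(-4*4) = 30628992*(-16) = -490063872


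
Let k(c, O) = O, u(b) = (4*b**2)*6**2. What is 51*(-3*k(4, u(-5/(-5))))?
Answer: -22032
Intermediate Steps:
u(b) = 144*b**2 (u(b) = (4*b**2)*36 = 144*b**2)
51*(-3*k(4, u(-5/(-5)))) = 51*(-432*(-5/(-5))**2) = 51*(-432*(-5*(-1/5))**2) = 51*(-432*1**2) = 51*(-432) = -22032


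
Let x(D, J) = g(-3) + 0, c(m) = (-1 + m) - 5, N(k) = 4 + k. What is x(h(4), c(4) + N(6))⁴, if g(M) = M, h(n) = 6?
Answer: 81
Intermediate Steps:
c(m) = -6 + m
x(D, J) = -3 (x(D, J) = -3 + 0 = -3)
x(h(4), c(4) + N(6))⁴ = (-3)⁴ = 81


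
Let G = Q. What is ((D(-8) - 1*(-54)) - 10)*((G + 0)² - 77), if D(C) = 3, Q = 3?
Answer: -3196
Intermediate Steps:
G = 3
((D(-8) - 1*(-54)) - 10)*((G + 0)² - 77) = ((3 - 1*(-54)) - 10)*((3 + 0)² - 77) = ((3 + 54) - 10)*(3² - 77) = (57 - 10)*(9 - 77) = 47*(-68) = -3196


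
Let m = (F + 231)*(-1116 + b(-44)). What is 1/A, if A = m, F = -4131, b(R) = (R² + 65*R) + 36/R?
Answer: 11/87551100 ≈ 1.2564e-7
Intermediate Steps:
b(R) = R² + 36/R + 65*R
m = 87551100/11 (m = (-4131 + 231)*(-1116 + (36 + (-44)²*(65 - 44))/(-44)) = -3900*(-1116 - (36 + 1936*21)/44) = -3900*(-1116 - (36 + 40656)/44) = -3900*(-1116 - 1/44*40692) = -3900*(-1116 - 10173/11) = -3900*(-22449/11) = 87551100/11 ≈ 7.9592e+6)
A = 87551100/11 ≈ 7.9592e+6
1/A = 1/(87551100/11) = 11/87551100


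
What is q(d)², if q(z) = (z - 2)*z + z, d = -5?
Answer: 900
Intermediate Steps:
q(z) = z + z*(-2 + z) (q(z) = (-2 + z)*z + z = z*(-2 + z) + z = z + z*(-2 + z))
q(d)² = (-5*(-1 - 5))² = (-5*(-6))² = 30² = 900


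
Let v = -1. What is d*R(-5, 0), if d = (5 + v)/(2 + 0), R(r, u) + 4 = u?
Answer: -8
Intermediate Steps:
R(r, u) = -4 + u
d = 2 (d = (5 - 1)/(2 + 0) = 4/2 = 4*(½) = 2)
d*R(-5, 0) = 2*(-4 + 0) = 2*(-4) = -8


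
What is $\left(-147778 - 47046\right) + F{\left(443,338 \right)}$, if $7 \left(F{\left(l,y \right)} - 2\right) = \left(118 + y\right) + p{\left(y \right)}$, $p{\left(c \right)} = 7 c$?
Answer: $- \frac{1360932}{7} \approx -1.9442 \cdot 10^{5}$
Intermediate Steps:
$F{\left(l,y \right)} = \frac{132}{7} + \frac{8 y}{7}$ ($F{\left(l,y \right)} = 2 + \frac{\left(118 + y\right) + 7 y}{7} = 2 + \frac{118 + 8 y}{7} = 2 + \left(\frac{118}{7} + \frac{8 y}{7}\right) = \frac{132}{7} + \frac{8 y}{7}$)
$\left(-147778 - 47046\right) + F{\left(443,338 \right)} = \left(-147778 - 47046\right) + \left(\frac{132}{7} + \frac{8}{7} \cdot 338\right) = -194824 + \left(\frac{132}{7} + \frac{2704}{7}\right) = -194824 + \frac{2836}{7} = - \frac{1360932}{7}$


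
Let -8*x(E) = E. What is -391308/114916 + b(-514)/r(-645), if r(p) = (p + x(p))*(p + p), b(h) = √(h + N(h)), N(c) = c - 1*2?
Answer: -97827/28729 + 4*I*√1030/2912175 ≈ -3.4052 + 4.4082e-5*I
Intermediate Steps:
x(E) = -E/8
N(c) = -2 + c (N(c) = c - 2 = -2 + c)
b(h) = √(-2 + 2*h) (b(h) = √(h + (-2 + h)) = √(-2 + 2*h))
r(p) = 7*p²/4 (r(p) = (p - p/8)*(p + p) = (7*p/8)*(2*p) = 7*p²/4)
-391308/114916 + b(-514)/r(-645) = -391308/114916 + √(-2 + 2*(-514))/(((7/4)*(-645)²)) = -391308*1/114916 + √(-2 - 1028)/(((7/4)*416025)) = -97827/28729 + √(-1030)/(2912175/4) = -97827/28729 + (I*√1030)*(4/2912175) = -97827/28729 + 4*I*√1030/2912175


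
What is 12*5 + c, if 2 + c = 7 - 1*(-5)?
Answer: 70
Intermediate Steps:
c = 10 (c = -2 + (7 - 1*(-5)) = -2 + (7 + 5) = -2 + 12 = 10)
12*5 + c = 12*5 + 10 = 60 + 10 = 70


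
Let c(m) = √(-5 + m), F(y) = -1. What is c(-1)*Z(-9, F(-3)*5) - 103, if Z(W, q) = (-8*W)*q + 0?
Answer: -103 - 360*I*√6 ≈ -103.0 - 881.82*I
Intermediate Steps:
Z(W, q) = -8*W*q (Z(W, q) = -8*W*q + 0 = -8*W*q)
c(-1)*Z(-9, F(-3)*5) - 103 = √(-5 - 1)*(-8*(-9)*(-1*5)) - 103 = √(-6)*(-8*(-9)*(-5)) - 103 = (I*√6)*(-360) - 103 = -360*I*√6 - 103 = -103 - 360*I*√6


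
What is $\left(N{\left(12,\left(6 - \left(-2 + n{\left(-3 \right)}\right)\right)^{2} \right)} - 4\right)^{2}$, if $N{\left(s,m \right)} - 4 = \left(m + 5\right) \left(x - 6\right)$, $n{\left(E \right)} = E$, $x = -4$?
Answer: $1587600$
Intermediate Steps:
$N{\left(s,m \right)} = -46 - 10 m$ ($N{\left(s,m \right)} = 4 + \left(m + 5\right) \left(-4 - 6\right) = 4 + \left(5 + m\right) \left(-10\right) = 4 - \left(50 + 10 m\right) = -46 - 10 m$)
$\left(N{\left(12,\left(6 - \left(-2 + n{\left(-3 \right)}\right)\right)^{2} \right)} - 4\right)^{2} = \left(\left(-46 - 10 \left(6 + \left(2 - -3\right)\right)^{2}\right) - 4\right)^{2} = \left(\left(-46 - 10 \left(6 + \left(2 + 3\right)\right)^{2}\right) + \left(-7 + 3\right)\right)^{2} = \left(\left(-46 - 10 \left(6 + 5\right)^{2}\right) - 4\right)^{2} = \left(\left(-46 - 10 \cdot 11^{2}\right) - 4\right)^{2} = \left(\left(-46 - 1210\right) - 4\right)^{2} = \left(-1256 - 4\right)^{2} = \left(-1260\right)^{2} = 1587600$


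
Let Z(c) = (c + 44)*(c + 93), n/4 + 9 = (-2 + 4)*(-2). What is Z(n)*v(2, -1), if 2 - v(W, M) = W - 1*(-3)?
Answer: 984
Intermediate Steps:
n = -52 (n = -36 + 4*((-2 + 4)*(-2)) = -36 + 4*(2*(-2)) = -36 + 4*(-4) = -36 - 16 = -52)
v(W, M) = -1 - W (v(W, M) = 2 - (W - 1*(-3)) = 2 - (W + 3) = 2 - (3 + W) = 2 + (-3 - W) = -1 - W)
Z(c) = (44 + c)*(93 + c)
Z(n)*v(2, -1) = (4092 + (-52)**2 + 137*(-52))*(-1 - 1*2) = (4092 + 2704 - 7124)*(-1 - 2) = -328*(-3) = 984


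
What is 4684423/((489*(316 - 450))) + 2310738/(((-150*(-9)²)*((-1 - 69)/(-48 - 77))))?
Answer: -2545642115/6192207 ≈ -411.10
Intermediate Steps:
4684423/((489*(316 - 450))) + 2310738/(((-150*(-9)²)*((-1 - 69)/(-48 - 77)))) = 4684423/((489*(-134))) + 2310738/(((-150*81)*(-70/(-125)))) = 4684423/(-65526) + 2310738/((-(-850500)*(-1)/125)) = 4684423*(-1/65526) + 2310738/((-12150*14/25)) = -4684423/65526 + 2310738/(-6804) = -4684423/65526 + 2310738*(-1/6804) = -4684423/65526 - 385123/1134 = -2545642115/6192207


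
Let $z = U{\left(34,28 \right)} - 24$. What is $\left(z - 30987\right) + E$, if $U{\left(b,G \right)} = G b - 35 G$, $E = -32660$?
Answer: $-63699$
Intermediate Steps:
$U{\left(b,G \right)} = - 35 G + G b$
$z = -52$ ($z = 28 \left(-35 + 34\right) - 24 = 28 \left(-1\right) - 24 = -28 - 24 = -52$)
$\left(z - 30987\right) + E = \left(-52 - 30987\right) - 32660 = -31039 - 32660 = -63699$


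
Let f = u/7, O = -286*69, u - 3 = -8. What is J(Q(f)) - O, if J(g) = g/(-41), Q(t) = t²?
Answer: 39645581/2009 ≈ 19734.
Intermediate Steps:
u = -5 (u = 3 - 8 = -5)
O = -19734
f = -5/7 ≈ -0.71429
J(g) = -g/41 (J(g) = g*(-1/41) = -g/41)
J(Q(f)) - O = -(-5/7)²/41 - 1*(-19734) = -1/41*25/49 + 19734 = -25/2009 + 19734 = 39645581/2009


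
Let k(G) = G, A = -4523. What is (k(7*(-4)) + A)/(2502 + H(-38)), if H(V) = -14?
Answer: -4551/2488 ≈ -1.8292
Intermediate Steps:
(k(7*(-4)) + A)/(2502 + H(-38)) = (7*(-4) - 4523)/(2502 - 14) = (-28 - 4523)/2488 = -4551*1/2488 = -4551/2488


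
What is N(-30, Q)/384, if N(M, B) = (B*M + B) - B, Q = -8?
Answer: 5/8 ≈ 0.62500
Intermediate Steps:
N(M, B) = B*M (N(M, B) = (B + B*M) - B = B*M)
N(-30, Q)/384 = -8*(-30)/384 = 240*(1/384) = 5/8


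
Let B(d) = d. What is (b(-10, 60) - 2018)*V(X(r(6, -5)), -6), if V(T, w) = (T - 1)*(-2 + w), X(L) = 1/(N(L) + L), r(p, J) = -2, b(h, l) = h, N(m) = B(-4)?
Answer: -18928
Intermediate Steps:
N(m) = -4
X(L) = 1/(-4 + L)
V(T, w) = (-1 + T)*(-2 + w)
(b(-10, 60) - 2018)*V(X(r(6, -5)), -6) = (-10 - 2018)*(2 - 1*(-6) - 2/(-4 - 2) - 6/(-4 - 2)) = -2028*(2 + 6 - 2/(-6) - 6/(-6)) = -2028*(2 + 6 - 2*(-⅙) - ⅙*(-6)) = -2028*(2 + 6 + ⅓ + 1) = -2028*28/3 = -18928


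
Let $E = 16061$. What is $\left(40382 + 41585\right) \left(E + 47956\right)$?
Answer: $5247281439$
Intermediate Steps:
$\left(40382 + 41585\right) \left(E + 47956\right) = \left(40382 + 41585\right) \left(16061 + 47956\right) = 81967 \cdot 64017 = 5247281439$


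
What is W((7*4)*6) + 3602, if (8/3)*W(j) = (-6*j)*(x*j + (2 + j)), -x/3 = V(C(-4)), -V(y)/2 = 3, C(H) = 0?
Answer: -1203730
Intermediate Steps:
V(y) = -6 (V(y) = -2*3 = -6)
x = 18 (x = -3*(-6) = 18)
W(j) = -9*j*(2 + 19*j)/4 (W(j) = 3*((-6*j)*(18*j + (2 + j)))/8 = 3*((-6*j)*(2 + 19*j))/8 = 3*(-6*j*(2 + 19*j))/8 = -9*j*(2 + 19*j)/4)
W((7*4)*6) + 3602 = -9*(7*4)*6*(2 + 19*((7*4)*6))/4 + 3602 = -9*28*6*(2 + 19*(28*6))/4 + 3602 = -9/4*168*(2 + 19*168) + 3602 = -9/4*168*(2 + 3192) + 3602 = -9/4*168*3194 + 3602 = -1207332 + 3602 = -1203730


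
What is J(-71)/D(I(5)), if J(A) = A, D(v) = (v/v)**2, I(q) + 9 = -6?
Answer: -71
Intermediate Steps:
I(q) = -15 (I(q) = -9 - 6 = -15)
D(v) = 1 (D(v) = 1**2 = 1)
J(-71)/D(I(5)) = -71/1 = -71*1 = -71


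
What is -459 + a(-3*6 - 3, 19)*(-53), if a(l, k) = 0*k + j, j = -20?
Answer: 601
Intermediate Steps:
a(l, k) = -20 (a(l, k) = 0*k - 20 = 0 - 20 = -20)
-459 + a(-3*6 - 3, 19)*(-53) = -459 - 20*(-53) = -459 + 1060 = 601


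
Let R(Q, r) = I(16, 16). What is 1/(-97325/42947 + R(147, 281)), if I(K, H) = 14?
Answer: 42947/503933 ≈ 0.085224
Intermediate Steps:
R(Q, r) = 14
1/(-97325/42947 + R(147, 281)) = 1/(-97325/42947 + 14) = 1/(503933/42947) = 42947/503933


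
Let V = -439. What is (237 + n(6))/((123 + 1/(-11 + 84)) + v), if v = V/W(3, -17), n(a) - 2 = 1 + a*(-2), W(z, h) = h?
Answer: 94316/61569 ≈ 1.5319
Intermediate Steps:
n(a) = 3 - 2*a (n(a) = 2 + (1 + a*(-2)) = 2 + (1 - 2*a) = 3 - 2*a)
v = 439/17 (v = -439/(-17) = -439*(-1/17) = 439/17 ≈ 25.824)
(237 + n(6))/((123 + 1/(-11 + 84)) + v) = (237 + (3 - 2*6))/((123 + 1/(-11 + 84)) + 439/17) = (237 + (3 - 12))/((123 + 1/73) + 439/17) = (237 - 9)/((123 + 1/73) + 439/17) = 228/(8980/73 + 439/17) = 228/(184707/1241) = 228*(1241/184707) = 94316/61569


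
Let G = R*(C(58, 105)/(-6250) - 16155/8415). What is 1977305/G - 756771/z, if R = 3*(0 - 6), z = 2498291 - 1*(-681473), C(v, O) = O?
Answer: 734832497391903797/12954654254052 ≈ 56723.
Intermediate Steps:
z = 3179764 (z = 2498291 + 681473 = 3179764)
R = -18 (R = 3*(-6) = -18)
G = 4074093/116875 (G = -18*(105/(-6250) - 16155/8415) = -18*(105*(-1/6250) - 16155*1/8415) = -18*(-21/1250 - 359/187) = -18*(-452677/233750) = 4074093/116875 ≈ 34.859)
1977305/G - 756771/z = 1977305/(4074093/116875) - 756771/3179764 = 1977305*(116875/4074093) - 756771*1/3179764 = 231097521875/4074093 - 756771/3179764 = 734832497391903797/12954654254052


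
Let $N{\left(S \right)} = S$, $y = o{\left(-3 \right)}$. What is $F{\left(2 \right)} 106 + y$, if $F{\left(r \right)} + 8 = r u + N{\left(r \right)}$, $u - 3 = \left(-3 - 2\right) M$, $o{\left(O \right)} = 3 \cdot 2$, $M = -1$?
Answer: $1066$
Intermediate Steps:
$o{\left(O \right)} = 6$
$y = 6$
$u = 8$ ($u = 3 + \left(-3 - 2\right) \left(-1\right) = 3 - -5 = 3 + 5 = 8$)
$F{\left(r \right)} = -8 + 9 r$ ($F{\left(r \right)} = -8 + \left(r 8 + r\right) = -8 + \left(8 r + r\right) = -8 + 9 r$)
$F{\left(2 \right)} 106 + y = \left(-8 + 9 \cdot 2\right) 106 + 6 = \left(-8 + 18\right) 106 + 6 = 10 \cdot 106 + 6 = 1060 + 6 = 1066$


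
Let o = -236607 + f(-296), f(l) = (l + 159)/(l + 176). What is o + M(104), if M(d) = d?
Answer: -28380223/120 ≈ -2.3650e+5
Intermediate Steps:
f(l) = (159 + l)/(176 + l)
o = -28392703/120 (o = -236607 + (159 - 296)/(176 - 296) = -236607 - 137/(-120) = -236607 - 1/120*(-137) = -236607 + 137/120 = -28392703/120 ≈ -2.3661e+5)
o + M(104) = -28392703/120 + 104 = -28380223/120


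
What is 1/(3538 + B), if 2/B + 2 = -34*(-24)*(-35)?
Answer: 14281/50526177 ≈ 0.00028265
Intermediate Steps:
B = -1/14281 (B = 2/(-2 - 34*(-24)*(-35)) = 2/(-2 + 816*(-35)) = 2/(-2 - 28560) = 2/(-28562) = 2*(-1/28562) = -1/14281 ≈ -7.0023e-5)
1/(3538 + B) = 1/(3538 - 1/14281) = 1/(50526177/14281) = 14281/50526177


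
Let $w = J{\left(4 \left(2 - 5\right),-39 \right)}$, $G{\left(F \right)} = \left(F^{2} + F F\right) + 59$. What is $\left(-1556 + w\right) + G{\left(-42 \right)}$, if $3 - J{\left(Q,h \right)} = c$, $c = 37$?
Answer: $1997$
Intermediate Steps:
$G{\left(F \right)} = 59 + 2 F^{2}$ ($G{\left(F \right)} = \left(F^{2} + F^{2}\right) + 59 = 2 F^{2} + 59 = 59 + 2 F^{2}$)
$J{\left(Q,h \right)} = -34$ ($J{\left(Q,h \right)} = 3 - 37 = -34$)
$w = -34$
$\left(-1556 + w\right) + G{\left(-42 \right)} = \left(-1556 - 34\right) + \left(59 + 2 \left(-42\right)^{2}\right) = -1590 + \left(59 + 2 \cdot 1764\right) = -1590 + \left(59 + 3528\right) = -1590 + 3587 = 1997$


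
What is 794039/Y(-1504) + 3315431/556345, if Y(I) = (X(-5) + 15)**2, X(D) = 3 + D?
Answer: 442319935294/94022305 ≈ 4704.4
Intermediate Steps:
Y(I) = 169 (Y(I) = ((3 - 5) + 15)**2 = (-2 + 15)**2 = 13**2 = 169)
794039/Y(-1504) + 3315431/556345 = 794039/169 + 3315431/556345 = 442319935294/94022305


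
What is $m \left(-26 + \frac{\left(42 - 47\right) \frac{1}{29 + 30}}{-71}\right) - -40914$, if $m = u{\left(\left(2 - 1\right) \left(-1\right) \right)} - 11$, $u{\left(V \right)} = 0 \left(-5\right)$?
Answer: $\frac{172586745}{4189} \approx 41200.0$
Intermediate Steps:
$u{\left(V \right)} = 0$
$m = -11$ ($m = 0 - 11 = -11$)
$m \left(-26 + \frac{\left(42 - 47\right) \frac{1}{29 + 30}}{-71}\right) - -40914 = - 11 \left(-26 + \frac{\left(42 - 47\right) \frac{1}{29 + 30}}{-71}\right) - -40914 = - 11 \left(-26 + - \frac{5}{59} \left(- \frac{1}{71}\right)\right) + 40914 = - 11 \left(-26 + \left(-5\right) \frac{1}{59} \left(- \frac{1}{71}\right)\right) + 40914 = - 11 \left(-26 - - \frac{5}{4189}\right) + 40914 = - 11 \left(-26 + \frac{5}{4189}\right) + 40914 = \left(-11\right) \left(- \frac{108909}{4189}\right) + 40914 = \frac{1197999}{4189} + 40914 = \frac{172586745}{4189}$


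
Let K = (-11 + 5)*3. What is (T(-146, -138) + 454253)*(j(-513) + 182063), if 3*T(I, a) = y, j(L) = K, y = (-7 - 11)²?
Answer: 82714148245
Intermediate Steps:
K = -18 (K = -6*3 = -18)
y = 324 (y = (-18)² = 324)
j(L) = -18
T(I, a) = 108 (T(I, a) = (⅓)*324 = 108)
(T(-146, -138) + 454253)*(j(-513) + 182063) = (108 + 454253)*(-18 + 182063) = 454361*182045 = 82714148245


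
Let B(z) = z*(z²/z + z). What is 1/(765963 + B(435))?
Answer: 1/1144413 ≈ 8.7381e-7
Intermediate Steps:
B(z) = 2*z² (B(z) = z*(z + z) = z*(2*z) = 2*z²)
1/(765963 + B(435)) = 1/(765963 + 2*435²) = 1/(765963 + 2*189225) = 1/(765963 + 378450) = 1/1144413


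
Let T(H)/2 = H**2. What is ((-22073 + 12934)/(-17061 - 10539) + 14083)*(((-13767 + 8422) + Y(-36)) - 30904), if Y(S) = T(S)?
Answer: -4360824615641/9200 ≈ -4.7400e+8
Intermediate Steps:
T(H) = 2*H**2
Y(S) = 2*S**2
((-22073 + 12934)/(-17061 - 10539) + 14083)*(((-13767 + 8422) + Y(-36)) - 30904) = ((-22073 + 12934)/(-17061 - 10539) + 14083)*(((-13767 + 8422) + 2*(-36)**2) - 30904) = (-9139/(-27600) + 14083)*((-5345 + 2*1296) - 30904) = (-9139*(-1/27600) + 14083)*((-5345 + 2592) - 30904) = (9139/27600 + 14083)*(-2753 - 30904) = (388699939/27600)*(-33657) = -4360824615641/9200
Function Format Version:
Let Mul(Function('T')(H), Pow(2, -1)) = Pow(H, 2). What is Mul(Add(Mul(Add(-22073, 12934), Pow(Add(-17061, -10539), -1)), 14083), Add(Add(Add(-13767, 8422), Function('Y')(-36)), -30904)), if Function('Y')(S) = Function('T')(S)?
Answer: Rational(-4360824615641, 9200) ≈ -4.7400e+8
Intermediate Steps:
Function('T')(H) = Mul(2, Pow(H, 2))
Function('Y')(S) = Mul(2, Pow(S, 2))
Mul(Add(Mul(Add(-22073, 12934), Pow(Add(-17061, -10539), -1)), 14083), Add(Add(Add(-13767, 8422), Function('Y')(-36)), -30904)) = Mul(Add(Mul(Add(-22073, 12934), Pow(Add(-17061, -10539), -1)), 14083), Add(Add(Add(-13767, 8422), Mul(2, Pow(-36, 2))), -30904)) = Mul(Add(Mul(-9139, Pow(-27600, -1)), 14083), Add(Add(-5345, Mul(2, 1296)), -30904)) = Mul(Add(Mul(-9139, Rational(-1, 27600)), 14083), Add(Add(-5345, 2592), -30904)) = Mul(Add(Rational(9139, 27600), 14083), Add(-2753, -30904)) = Mul(Rational(388699939, 27600), -33657) = Rational(-4360824615641, 9200)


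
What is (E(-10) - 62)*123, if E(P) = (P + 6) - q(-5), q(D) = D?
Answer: -7503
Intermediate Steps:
E(P) = 11 + P (E(P) = (P + 6) - 1*(-5) = (6 + P) + 5 = 11 + P)
(E(-10) - 62)*123 = ((11 - 10) - 62)*123 = (1 - 62)*123 = -61*123 = -7503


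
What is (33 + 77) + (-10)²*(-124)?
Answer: -12290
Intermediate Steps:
(33 + 77) + (-10)²*(-124) = 110 + 100*(-124) = 110 - 12400 = -12290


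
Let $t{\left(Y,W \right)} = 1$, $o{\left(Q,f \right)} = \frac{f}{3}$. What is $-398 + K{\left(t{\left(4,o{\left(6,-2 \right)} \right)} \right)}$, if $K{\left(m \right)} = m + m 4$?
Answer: $-393$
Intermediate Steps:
$o{\left(Q,f \right)} = \frac{f}{3}$ ($o{\left(Q,f \right)} = f \frac{1}{3} = \frac{f}{3}$)
$K{\left(m \right)} = 5 m$ ($K{\left(m \right)} = m + 4 m = 5 m$)
$-398 + K{\left(t{\left(4,o{\left(6,-2 \right)} \right)} \right)} = -398 + 5 \cdot 1 = -398 + 5 = -393$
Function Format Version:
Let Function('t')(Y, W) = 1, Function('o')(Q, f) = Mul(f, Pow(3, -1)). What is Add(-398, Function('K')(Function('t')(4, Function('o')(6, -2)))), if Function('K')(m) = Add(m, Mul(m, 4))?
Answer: -393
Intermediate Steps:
Function('o')(Q, f) = Mul(Rational(1, 3), f) (Function('o')(Q, f) = Mul(f, Rational(1, 3)) = Mul(Rational(1, 3), f))
Function('K')(m) = Mul(5, m) (Function('K')(m) = Add(m, Mul(4, m)) = Mul(5, m))
Add(-398, Function('K')(Function('t')(4, Function('o')(6, -2)))) = Add(-398, Mul(5, 1)) = Add(-398, 5) = -393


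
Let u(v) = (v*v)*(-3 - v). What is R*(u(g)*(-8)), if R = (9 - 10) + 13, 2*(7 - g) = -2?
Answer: 67584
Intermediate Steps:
g = 8 (g = 7 - ½*(-2) = 7 + 1 = 8)
u(v) = v²*(-3 - v)
R = 12 (R = -1 + 13 = 12)
R*(u(g)*(-8)) = 12*((8²*(-3 - 1*8))*(-8)) = 12*((64*(-3 - 8))*(-8)) = 12*((64*(-11))*(-8)) = 12*(-704*(-8)) = 12*5632 = 67584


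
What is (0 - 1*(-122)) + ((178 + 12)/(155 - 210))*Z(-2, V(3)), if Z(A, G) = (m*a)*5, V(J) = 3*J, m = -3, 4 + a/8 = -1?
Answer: -21458/11 ≈ -1950.7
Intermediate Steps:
a = -40 (a = -32 + 8*(-1) = -32 - 8 = -40)
Z(A, G) = 600 (Z(A, G) = -3*(-40)*5 = 120*5 = 600)
(0 - 1*(-122)) + ((178 + 12)/(155 - 210))*Z(-2, V(3)) = (0 - 1*(-122)) + ((178 + 12)/(155 - 210))*600 = (0 + 122) + (190/(-55))*600 = 122 + (190*(-1/55))*600 = 122 - 38/11*600 = 122 - 22800/11 = -21458/11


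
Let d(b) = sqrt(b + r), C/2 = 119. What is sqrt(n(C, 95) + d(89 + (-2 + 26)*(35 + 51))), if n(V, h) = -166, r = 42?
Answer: sqrt(-166 + sqrt(2195)) ≈ 10.916*I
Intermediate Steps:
C = 238 (C = 2*119 = 238)
d(b) = sqrt(42 + b) (d(b) = sqrt(b + 42) = sqrt(42 + b))
sqrt(n(C, 95) + d(89 + (-2 + 26)*(35 + 51))) = sqrt(-166 + sqrt(42 + (89 + (-2 + 26)*(35 + 51)))) = sqrt(-166 + sqrt(42 + (89 + 24*86))) = sqrt(-166 + sqrt(42 + (89 + 2064))) = sqrt(-166 + sqrt(42 + 2153)) = sqrt(-166 + sqrt(2195))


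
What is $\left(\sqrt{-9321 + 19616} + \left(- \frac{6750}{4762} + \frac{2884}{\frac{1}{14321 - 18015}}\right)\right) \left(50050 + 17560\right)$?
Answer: $- \frac{1714993728701110}{2381} + 67610 \sqrt{10295} \approx -7.2028 \cdot 10^{11}$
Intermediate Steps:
$\left(\sqrt{-9321 + 19616} + \left(- \frac{6750}{4762} + \frac{2884}{\frac{1}{14321 - 18015}}\right)\right) \left(50050 + 17560\right) = \left(\sqrt{10295} + \left(\left(-6750\right) \frac{1}{4762} + \frac{2884}{\frac{1}{-3694}}\right)\right) 67610 = \left(\sqrt{10295} + \left(- \frac{3375}{2381} + \frac{2884}{- \frac{1}{3694}}\right)\right) 67610 = \left(\sqrt{10295} + \left(- \frac{3375}{2381} + 2884 \left(-3694\right)\right)\right) 67610 = \left(\sqrt{10295} - \frac{25365977351}{2381}\right) 67610 = \left(- \frac{25365977351}{2381} + \sqrt{10295}\right) 67610 = - \frac{1714993728701110}{2381} + 67610 \sqrt{10295}$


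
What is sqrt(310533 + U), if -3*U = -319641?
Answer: 2*sqrt(104270) ≈ 645.82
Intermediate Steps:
U = 106547 (U = -1/3*(-319641) = 106547)
sqrt(310533 + U) = sqrt(310533 + 106547) = sqrt(417080) = 2*sqrt(104270)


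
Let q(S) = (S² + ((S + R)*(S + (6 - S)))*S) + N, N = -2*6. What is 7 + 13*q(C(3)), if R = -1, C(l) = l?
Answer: 436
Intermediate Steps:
N = -12
q(S) = -12 + S² + S*(-6 + 6*S) (q(S) = (S² + ((S - 1)*(S + (6 - S)))*S) - 12 = (S² + ((-1 + S)*6)*S) - 12 = (S² + (-6 + 6*S)*S) - 12 = (S² + S*(-6 + 6*S)) - 12 = -12 + S² + S*(-6 + 6*S))
7 + 13*q(C(3)) = 7 + 13*(-12 - 6*3 + 7*3²) = 7 + 13*(-12 - 18 + 7*9) = 7 + 13*(-12 - 18 + 63) = 7 + 13*33 = 7 + 429 = 436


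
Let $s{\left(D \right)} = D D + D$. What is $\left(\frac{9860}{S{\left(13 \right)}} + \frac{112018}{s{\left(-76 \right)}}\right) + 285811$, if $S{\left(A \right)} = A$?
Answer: $\frac{10618126667}{37050} \approx 2.8659 \cdot 10^{5}$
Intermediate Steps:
$s{\left(D \right)} = D + D^{2}$ ($s{\left(D \right)} = D^{2} + D = D + D^{2}$)
$\left(\frac{9860}{S{\left(13 \right)}} + \frac{112018}{s{\left(-76 \right)}}\right) + 285811 = \left(\frac{9860}{13} + \frac{112018}{\left(-76\right) \left(1 - 76\right)}\right) + 285811 = \left(9860 \cdot \frac{1}{13} + \frac{112018}{\left(-76\right) \left(-75\right)}\right) + 285811 = \left(\frac{9860}{13} + \frac{112018}{5700}\right) + 285811 = \left(\frac{9860}{13} + 112018 \cdot \frac{1}{5700}\right) + 285811 = \left(\frac{9860}{13} + \frac{56009}{2850}\right) + 285811 = \frac{28829117}{37050} + 285811 = \frac{10618126667}{37050}$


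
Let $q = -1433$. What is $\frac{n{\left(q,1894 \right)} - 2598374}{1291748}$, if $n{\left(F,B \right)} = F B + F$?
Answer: $- \frac{5313909}{1291748} \approx -4.1137$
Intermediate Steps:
$n{\left(F,B \right)} = F + B F$ ($n{\left(F,B \right)} = B F + F = F + B F$)
$\frac{n{\left(q,1894 \right)} - 2598374}{1291748} = \frac{- 1433 \left(1 + 1894\right) - 2598374}{1291748} = \left(\left(-1433\right) 1895 - 2598374\right) \frac{1}{1291748} = \left(-2715535 - 2598374\right) \frac{1}{1291748} = \left(-5313909\right) \frac{1}{1291748} = - \frac{5313909}{1291748}$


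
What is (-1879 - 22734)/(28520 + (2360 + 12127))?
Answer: -24613/43007 ≈ -0.57230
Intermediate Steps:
(-1879 - 22734)/(28520 + (2360 + 12127)) = -24613/(28520 + 14487) = -24613/43007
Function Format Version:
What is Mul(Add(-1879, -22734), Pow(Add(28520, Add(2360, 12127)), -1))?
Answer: Rational(-24613, 43007) ≈ -0.57230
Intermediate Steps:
Mul(Add(-1879, -22734), Pow(Add(28520, Add(2360, 12127)), -1)) = Mul(-24613, Pow(Add(28520, 14487), -1)) = Mul(-24613, Pow(43007, -1)) = Mul(-24613, Rational(1, 43007)) = Rational(-24613, 43007)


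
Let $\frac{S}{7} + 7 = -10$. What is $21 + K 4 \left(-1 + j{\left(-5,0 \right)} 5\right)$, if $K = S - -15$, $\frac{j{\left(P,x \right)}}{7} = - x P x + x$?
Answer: $437$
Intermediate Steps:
$S = -119$ ($S = -49 + 7 \left(-10\right) = -49 - 70 = -119$)
$j{\left(P,x \right)} = 7 x - 7 P x^{2}$ ($j{\left(P,x \right)} = 7 \left(- x P x + x\right) = 7 \left(- P x x + x\right) = 7 \left(- P x^{2} + x\right) = 7 \left(x - P x^{2}\right) = 7 x - 7 P x^{2}$)
$K = -104$ ($K = -119 - -15 = -119 + 15 = -104$)
$21 + K 4 \left(-1 + j{\left(-5,0 \right)} 5\right) = 21 - 104 \cdot 4 \left(-1 + 7 \cdot 0 \left(1 - \left(-5\right) 0\right) 5\right) = 21 - 104 \cdot 4 \left(-1 + 7 \cdot 0 \left(1 + 0\right) 5\right) = 21 - 104 \cdot 4 \left(-1 + 7 \cdot 0 \cdot 1 \cdot 5\right) = 21 - 104 \cdot 4 \left(-1 + 0 \cdot 5\right) = 21 - 104 \cdot 4 \left(-1 + 0\right) = 21 - 104 \cdot 4 \left(-1\right) = 21 - -416 = 21 + 416 = 437$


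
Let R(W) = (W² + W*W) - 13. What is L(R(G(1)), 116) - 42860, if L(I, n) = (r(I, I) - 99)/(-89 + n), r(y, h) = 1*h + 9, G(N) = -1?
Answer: -1157321/27 ≈ -42864.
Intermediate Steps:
r(y, h) = 9 + h (r(y, h) = h + 9 = 9 + h)
R(W) = -13 + 2*W² (R(W) = (W² + W²) - 13 = 2*W² - 13 = -13 + 2*W²)
L(I, n) = (-90 + I)/(-89 + n) (L(I, n) = ((9 + I) - 99)/(-89 + n) = (-90 + I)/(-89 + n))
L(R(G(1)), 116) - 42860 = (-90 + (-13 + 2*(-1)²))/(-89 + 116) - 42860 = (-90 + (-13 + 2*1))/27 - 42860 = (-90 + (-13 + 2))/27 - 42860 = (-90 - 11)/27 - 42860 = (1/27)*(-101) - 42860 = -101/27 - 42860 = -1157321/27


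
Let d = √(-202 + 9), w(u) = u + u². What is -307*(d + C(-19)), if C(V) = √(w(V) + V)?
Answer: -307*√323 - 307*I*√193 ≈ -5517.5 - 4265.0*I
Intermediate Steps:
d = I*√193 (d = √(-193) = I*√193 ≈ 13.892*I)
C(V) = √(V + V*(1 + V)) (C(V) = √(V*(1 + V) + V) = √(V + V*(1 + V)))
-307*(d + C(-19)) = -307*(I*√193 + √(-19*(2 - 19))) = -307*(I*√193 + √(-19*(-17))) = -307*(I*√193 + √323) = -307*(√323 + I*√193) = -307*√323 - 307*I*√193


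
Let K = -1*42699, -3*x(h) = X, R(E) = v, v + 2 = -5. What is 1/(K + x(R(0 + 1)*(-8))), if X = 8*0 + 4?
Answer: -3/128101 ≈ -2.3419e-5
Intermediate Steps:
v = -7 (v = -2 - 5 = -7)
R(E) = -7
X = 4 (X = 0 + 4 = 4)
x(h) = -4/3 (x(h) = -1/3*4 = -4/3)
K = -42699
1/(K + x(R(0 + 1)*(-8))) = 1/(-42699 - 4/3) = 1/(-128101/3) = -3/128101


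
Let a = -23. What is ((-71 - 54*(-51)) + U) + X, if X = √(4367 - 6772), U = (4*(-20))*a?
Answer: 4523 + I*√2405 ≈ 4523.0 + 49.041*I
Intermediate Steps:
U = 1840 (U = (4*(-20))*(-23) = -80*(-23) = 1840)
X = I*√2405 (X = √(-2405) = I*√2405 ≈ 49.041*I)
((-71 - 54*(-51)) + U) + X = ((-71 - 54*(-51)) + 1840) + I*√2405 = ((-71 + 2754) + 1840) + I*√2405 = (2683 + 1840) + I*√2405 = 4523 + I*√2405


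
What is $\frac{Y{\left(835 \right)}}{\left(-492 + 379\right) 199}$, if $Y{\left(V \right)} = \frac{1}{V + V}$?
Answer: $- \frac{1}{37553290} \approx -2.6629 \cdot 10^{-8}$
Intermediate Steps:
$Y{\left(V \right)} = \frac{1}{2 V}$
$\frac{Y{\left(835 \right)}}{\left(-492 + 379\right) 199} = \frac{\frac{1}{2} \cdot \frac{1}{835}}{\left(-492 + 379\right) 199} = \frac{\frac{1}{2} \cdot \frac{1}{835}}{\left(-113\right) 199} = \frac{1}{1670 \left(-22487\right)} = \frac{1}{1670} \left(- \frac{1}{22487}\right) = - \frac{1}{37553290}$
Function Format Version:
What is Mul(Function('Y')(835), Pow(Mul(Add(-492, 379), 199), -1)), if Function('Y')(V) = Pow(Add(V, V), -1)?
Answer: Rational(-1, 37553290) ≈ -2.6629e-8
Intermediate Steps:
Function('Y')(V) = Mul(Rational(1, 2), Pow(V, -1)) (Function('Y')(V) = Pow(Mul(2, V), -1) = Mul(Rational(1, 2), Pow(V, -1)))
Mul(Function('Y')(835), Pow(Mul(Add(-492, 379), 199), -1)) = Mul(Mul(Rational(1, 2), Pow(835, -1)), Pow(Mul(Add(-492, 379), 199), -1)) = Mul(Mul(Rational(1, 2), Rational(1, 835)), Pow(Mul(-113, 199), -1)) = Mul(Rational(1, 1670), Pow(-22487, -1)) = Mul(Rational(1, 1670), Rational(-1, 22487)) = Rational(-1, 37553290)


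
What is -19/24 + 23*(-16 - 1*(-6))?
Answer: -5539/24 ≈ -230.79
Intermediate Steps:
-19/24 + 23*(-16 - 1*(-6)) = -19*1/24 + 23*(-16 + 6) = -19/24 + 23*(-10) = -19/24 - 230 = -5539/24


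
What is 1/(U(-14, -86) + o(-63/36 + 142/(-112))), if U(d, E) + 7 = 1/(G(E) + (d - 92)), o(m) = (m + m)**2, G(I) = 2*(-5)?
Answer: 22736/668921 ≈ 0.033989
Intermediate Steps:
G(I) = -10
o(m) = 4*m**2 (o(m) = (2*m)**2 = 4*m**2)
U(d, E) = -7 + 1/(-102 + d) (U(d, E) = -7 + 1/(-10 + (d - 92)) = -7 + 1/(-10 + (-92 + d)) = -7 + 1/(-102 + d))
1/(U(-14, -86) + o(-63/36 + 142/(-112))) = 1/((715 - 7*(-14))/(-102 - 14) + 4*(-63/36 + 142/(-112))**2) = 1/((715 + 98)/(-116) + 4*(-63*1/36 + 142*(-1/112))**2) = 1/(-1/116*813 + 4*(-7/4 - 71/56)**2) = 1/(-813/116 + 4*(-169/56)**2) = 1/(-813/116 + 4*(28561/3136)) = 1/(-813/116 + 28561/784) = 1/(668921/22736) = 22736/668921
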